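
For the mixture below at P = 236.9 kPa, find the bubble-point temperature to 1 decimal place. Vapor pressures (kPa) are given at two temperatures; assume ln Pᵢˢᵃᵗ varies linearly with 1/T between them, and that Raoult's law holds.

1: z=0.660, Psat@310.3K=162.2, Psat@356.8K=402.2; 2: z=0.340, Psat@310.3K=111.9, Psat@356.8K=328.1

Bubble-point temperature: ΣzᵢPᵢˢᵃᵗ(T) = P. Interpolate ln Pᵢˢᵃᵗ = aᵢ + bᵢ/T.
  T = 310.3 K: ΣzᵢPᵢˢᵃᵗ = 145.10 kPa
  T = 356.8 K: ΣzᵢPᵢˢᵃᵗ = 377.01 kPa
  T = 333.6 K: ΣzᵢPᵢˢᵃᵗ = 241.88 kPa
  T = 322.0 K: ΣzᵢPᵢˢᵃᵗ = 189.25 kPa
  T = 327.8 K: ΣzᵢPᵢˢᵃᵗ = 214.41 kPa
  T = 330.7 K: ΣzᵢPᵢˢᵃᵗ = 227.85 kPa
Interpolating between 330.7 K and 333.6 K gives T ≈ 332.6 K.

T = 332.6 K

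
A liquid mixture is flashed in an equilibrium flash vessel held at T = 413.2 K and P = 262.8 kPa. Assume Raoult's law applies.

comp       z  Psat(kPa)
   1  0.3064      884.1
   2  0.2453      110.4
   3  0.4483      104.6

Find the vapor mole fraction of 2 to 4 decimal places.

y_2 = 0.1183

Raoult's law: Kᵢ = Pᵢˢᵃᵗ/P = Pᵢˢᵃᵗ/262.8.
  K_1 = 884.1/262.8 = 3.364155, K_2 = 110.4/262.8 = 0.420091, K_3 = 104.6/262.8 = 0.398021
Rachford–Rice: g(V/F) = Σ zᵢ(Kᵢ−1)/(1+V/F(Kᵢ−1)) = 0.
Check two-phase: ΣzᵢKᵢ = 1.3123 > 1 and Σzᵢ/Kᵢ = 1.8013 > 1, so g(0) = 0.3123 > 0 and g(1) = -0.8013 < 0.
Newton–Raphson from V/F = 0.5:
  V/F = 0.5000: g = -0.25444, g' = -0.8558 → V/F = 0.2027
  V/F = 0.2027: g = 0.02116, g' = -1.0994 → V/F = 0.2219
  V/F = 0.2219: g = 0.00037, g' = -1.0618 → V/F = 0.2223
Converged at V/F = 0.2223.
Compositions from xᵢ = zᵢ/(1+V/F(Kᵢ−1)), yᵢ = Kᵢxᵢ:
  1: x = 0.2009, y = 0.6757
  2: x = 0.2816, y = 0.1183
  3: x = 0.5175, y = 0.2060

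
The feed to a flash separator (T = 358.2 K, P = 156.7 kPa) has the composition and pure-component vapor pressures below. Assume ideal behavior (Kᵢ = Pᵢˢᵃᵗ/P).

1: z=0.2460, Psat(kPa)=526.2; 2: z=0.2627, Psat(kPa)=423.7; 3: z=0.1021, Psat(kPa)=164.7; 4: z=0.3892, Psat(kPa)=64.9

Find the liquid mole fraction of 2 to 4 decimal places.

x_2 = 0.1148

Raoult's law: Kᵢ = Pᵢˢᵃᵗ/P = Pᵢˢᵃᵗ/156.7.
  K_1 = 526.2/156.7 = 3.358009, K_2 = 423.7/156.7 = 2.703893, K_3 = 164.7/156.7 = 1.051053, K_4 = 64.9/156.7 = 0.414167
Let β = V/F and solve Σ zᵢ(Kᵢ−1)/(1+β(Kᵢ−1)) = 0.
g(0) = ΣzᵢKᵢ − 1 = 0.8049 and g(1) = 1 − Σzᵢ/Kᵢ = -0.2073, so a root lies in (0, 1).
Iterate (Newton) starting at β = 0.55:
  β = 0.5500: g = 0.15229, g' = -0.7535 → β = 0.7521
  β = 0.7521: g = 0.00277, g' = -0.7514 → β = 0.7558
Converged at β = 0.7558.
Compositions from xᵢ = zᵢ/(1+β(Kᵢ−1)), yᵢ = Kᵢxᵢ:
  1: x = 0.0884, y = 0.2969
  2: x = 0.1148, y = 0.3105
  3: x = 0.0983, y = 0.1033
  4: x = 0.6984, y = 0.2893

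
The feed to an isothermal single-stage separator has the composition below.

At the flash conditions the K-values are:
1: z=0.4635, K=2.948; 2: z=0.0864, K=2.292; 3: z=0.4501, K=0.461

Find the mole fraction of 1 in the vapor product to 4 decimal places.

Material balance + equilibrium reduce to Σ zᵢ(Kᵢ−1)/(1+ψ(Kᵢ−1)) = 0.
g(0) = ΣzᵢKᵢ − 1 = 0.7719 and g(1) = 1 − Σzᵢ/Kᵢ = -0.1713, so a root lies in (0, 1).
Iterate (Newton) starting at ψ = 0.5:
  ψ = 0.5000: g = 0.19311, g' = -0.7496 → ψ = 0.7576
  ψ = 0.7576: g = 0.01106, g' = -0.6973 → ψ = 0.7735
  ψ = 0.7735: g = -0.00002, g' = -0.7006 → ψ = 0.7734
Converged at ψ = 0.7734.
Compositions from xᵢ = zᵢ/(1+ψ(Kᵢ−1)), yᵢ = Kᵢxᵢ:
  1: x = 0.1849, y = 0.5451
  2: x = 0.0432, y = 0.0991
  3: x = 0.7719, y = 0.3558

y_1 = 0.5451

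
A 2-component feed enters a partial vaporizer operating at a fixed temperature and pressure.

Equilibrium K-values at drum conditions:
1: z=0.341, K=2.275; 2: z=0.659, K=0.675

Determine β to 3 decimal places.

Material balance + equilibrium reduce to Σ zᵢ(Kᵢ−1)/(1+β(Kᵢ−1)) = 0.
g(0) = ΣzᵢKᵢ − 1 = 0.221 and g(1) = 1 − Σzᵢ/Kᵢ = -0.126, so a root lies in (0, 1).
Binary case is linear: z₁(K₁−1)(1+β(K₂−1)) + z₂(K₂−1)(1+β(K₁−1)) = 0
⇒ β = [z₁(K₁−1)+z₂(K₂−1)] / [−(K₁−1)(K₂−1)] = 0.2206/0.4144 = 0.532

β = 0.532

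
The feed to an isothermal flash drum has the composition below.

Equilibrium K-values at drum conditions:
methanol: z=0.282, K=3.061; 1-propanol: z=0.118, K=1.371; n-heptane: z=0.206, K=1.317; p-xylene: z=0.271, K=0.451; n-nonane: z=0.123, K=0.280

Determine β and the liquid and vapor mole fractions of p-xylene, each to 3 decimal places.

Let β = V/F and solve Σ zᵢ(Kᵢ−1)/(1+β(Kᵢ−1)) = 0.
g(0) = ΣzᵢKᵢ − 1 = 0.453 and g(1) = 1 − Σzᵢ/Kᵢ = -0.375, so a root lies in (0, 1).
Iterate (Newton) starting at β = 0.37:
  β = 0.370: g = 0.1193, g' = -0.662 → β = 0.550
  β = 0.550: g = 0.0045, g' = -0.632 → β = 0.557
Converged at β = 0.557.
Compositions from xᵢ = zᵢ/(1+β(Kᵢ−1)), yᵢ = Kᵢxᵢ:
  methanol: x = 0.131, y = 0.402
  1-propanol: x = 0.098, y = 0.134
  n-heptane: x = 0.175, y = 0.231
  p-xylene: x = 0.390, y = 0.176
  n-nonane: x = 0.205, y = 0.058

β = 0.557, x_p-xylene = 0.390, y_p-xylene = 0.176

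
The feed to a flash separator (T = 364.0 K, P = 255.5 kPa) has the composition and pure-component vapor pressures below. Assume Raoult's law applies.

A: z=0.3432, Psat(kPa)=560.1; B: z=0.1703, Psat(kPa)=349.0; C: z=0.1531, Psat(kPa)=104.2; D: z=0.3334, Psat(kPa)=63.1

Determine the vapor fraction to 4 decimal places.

ψ = 0.1851

Raoult's law: Kᵢ = Pᵢˢᵃᵗ/P = Pᵢˢᵃᵗ/255.5.
  K_A = 560.1/255.5 = 2.192172, K_B = 349.0/255.5 = 1.365949, K_C = 104.2/255.5 = 0.407828, K_D = 63.1/255.5 = 0.246967
Rachford–Rice: g(ψ) = Σ zᵢ(Kᵢ−1)/(1+ψ(Kᵢ−1)) = 0.
Feasibility: ΣzᵢKᵢ = 1.1298, Σzᵢ/Kᵢ = 2.0066 — both > 1, two phases present.
Iterate (Newton) starting at ψ = 0.5:
  ψ = 0.5000: g = -0.22244, g' = -0.8025 → ψ = 0.2228
  ψ = 0.2228: g = -0.02521, g' = -0.6682 → ψ = 0.1851
Converged at ψ = 0.1851.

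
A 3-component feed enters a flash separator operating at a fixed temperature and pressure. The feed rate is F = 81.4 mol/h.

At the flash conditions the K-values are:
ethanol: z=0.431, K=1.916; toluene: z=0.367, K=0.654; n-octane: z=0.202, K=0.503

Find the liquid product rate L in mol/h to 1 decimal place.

Material balance + equilibrium reduce to Σ zᵢ(Kᵢ−1)/(1+V/F(Kᵢ−1)) = 0.
Check two-phase: ΣzᵢKᵢ = 1.167 > 1 and Σzᵢ/Kᵢ = 1.188 > 1, so g(0) = 0.167 > 0 and g(1) = -0.188 < 0.
Newton–Raphson from V/F = 0.5:
  V/F = 0.500: g = -0.0164, g' = -0.323 → V/F = 0.449
  V/F = 0.449: g = 0.0001, g' = -0.326 → V/F = 0.450
Converged at V/F = 0.450.
Then V = V/F·F = 0.4495·81.4 = 36.6 mol/h and L = F − V = 44.8 mol/h.

L = 44.8 mol/h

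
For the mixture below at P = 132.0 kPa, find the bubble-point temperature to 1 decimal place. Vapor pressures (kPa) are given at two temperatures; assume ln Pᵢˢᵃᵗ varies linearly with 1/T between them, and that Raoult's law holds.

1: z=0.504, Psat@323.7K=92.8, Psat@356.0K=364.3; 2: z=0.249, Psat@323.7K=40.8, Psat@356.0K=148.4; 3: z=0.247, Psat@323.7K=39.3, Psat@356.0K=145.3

Bubble-point temperature: ΣzᵢPᵢˢᵃᵗ(T) = P. Interpolate ln Pᵢˢᵃᵗ = aᵢ + bᵢ/T.
  T = 323.7 K: ΣzᵢPᵢˢᵃᵗ = 66.64 kPa
  T = 356.0 K: ΣzᵢPᵢˢᵃᵗ = 256.45 kPa
  T = 339.9 K: ΣzᵢPᵢˢᵃᵗ = 135.24 kPa
  T = 331.8 K: ΣzᵢPᵢˢᵃᵗ = 95.75 kPa
  T = 335.9 K: ΣzᵢPᵢˢᵃᵗ = 114.28 kPa
  T = 337.9 K: ΣzᵢPᵢˢᵃᵗ = 124.38 kPa
Interpolating between 337.9 K and 339.9 K gives T ≈ 339.3 K.

T = 339.3 K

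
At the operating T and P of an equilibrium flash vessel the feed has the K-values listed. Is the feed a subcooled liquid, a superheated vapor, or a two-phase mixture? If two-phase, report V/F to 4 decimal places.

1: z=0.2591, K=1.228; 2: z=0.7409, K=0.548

ΣzᵢKᵢ = 0.7242; Σzᵢ/Kᵢ = 1.5630.
Since ΣzᵢKᵢ < 1 the mixture is below its bubble point — single liquid phase.

subcooled liquid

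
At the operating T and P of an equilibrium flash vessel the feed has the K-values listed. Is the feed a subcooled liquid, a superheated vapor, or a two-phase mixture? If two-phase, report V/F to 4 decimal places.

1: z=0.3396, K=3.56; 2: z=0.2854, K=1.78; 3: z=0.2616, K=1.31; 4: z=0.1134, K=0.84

superheated vapor

ΣzᵢKᵢ = 2.1549; Σzᵢ/Kᵢ = 0.5904.
Since Σzᵢ/Kᵢ < 1 the mixture is above its dew point — single vapor phase.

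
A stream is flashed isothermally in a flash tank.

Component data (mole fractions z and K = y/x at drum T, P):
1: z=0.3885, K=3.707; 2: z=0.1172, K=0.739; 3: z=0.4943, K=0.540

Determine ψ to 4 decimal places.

ψ = 0.6837

Let ψ = V/F and solve Σ zᵢ(Kᵢ−1)/(1+ψ(Kᵢ−1)) = 0.
Check two-phase: ΣzᵢKᵢ = 1.7937 > 1 and Σzᵢ/Kᵢ = 1.1788 > 1, so g(0) = 0.7937 > 0 and g(1) = -0.1788 < 0.
Newton–Raphson from ψ = 0.35:
  ψ = 0.3500: g = 0.23535, g' = -0.9089 → ψ = 0.6089
  ψ = 0.6089: g = 0.04488, g' = -0.6190 → ψ = 0.6814
  ψ = 0.6814: g = 0.00130, g' = -0.5855 → ψ = 0.6837
Converged at ψ = 0.6837.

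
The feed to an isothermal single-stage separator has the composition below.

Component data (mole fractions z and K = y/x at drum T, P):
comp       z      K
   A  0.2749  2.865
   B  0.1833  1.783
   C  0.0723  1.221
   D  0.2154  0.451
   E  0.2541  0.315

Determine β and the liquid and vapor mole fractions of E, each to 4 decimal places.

Material balance + equilibrium reduce to Σ zᵢ(Kᵢ−1)/(1+β(Kᵢ−1)) = 0.
Feasibility: ΣzᵢKᵢ = 1.3799, Σzᵢ/Kᵢ = 1.5422 — both > 1, two phases present.
Newton iteration, β⁰ = 0.5:
  β = 0.5000: g = -0.04490, g' = -0.7161 → β = 0.4373
  β = 0.4373: g = -0.00024, g' = -0.7108 → β = 0.4370
Converged at β = 0.4370.
Compositions from xᵢ = zᵢ/(1+β(Kᵢ−1)), yᵢ = Kᵢxᵢ:
  A: x = 0.1515, y = 0.4339
  B: x = 0.1366, y = 0.2435
  C: x = 0.0659, y = 0.0805
  D: x = 0.2834, y = 0.1278
  E: x = 0.3626, y = 0.1142

β = 0.4370, x_E = 0.3626, y_E = 0.1142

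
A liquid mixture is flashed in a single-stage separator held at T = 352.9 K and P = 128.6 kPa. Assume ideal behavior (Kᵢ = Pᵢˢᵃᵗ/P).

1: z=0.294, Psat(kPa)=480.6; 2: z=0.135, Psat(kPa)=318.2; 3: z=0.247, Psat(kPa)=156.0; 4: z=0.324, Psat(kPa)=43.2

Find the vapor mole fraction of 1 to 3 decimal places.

Raoult's law: Kᵢ = Pᵢˢᵃᵗ/P = Pᵢˢᵃᵗ/128.6.
  K_1 = 480.6/128.6 = 3.73717, K_2 = 318.2/128.6 = 2.47434, K_3 = 156.0/128.6 = 1.21306, K_4 = 43.2/128.6 = 0.33593
Rachford–Rice: g(V/F) = Σ zᵢ(Kᵢ−1)/(1+V/F(Kᵢ−1)) = 0.
Feasibility: ΣzᵢKᵢ = 1.841, Σzᵢ/Kᵢ = 1.301 — both > 1, two phases present.
Newton iteration, V/F⁰ = 0.5:
  V/F = 0.500: g = 0.1798, g' = -0.819 → V/F = 0.719
  V/F = 0.719: g = 0.0013, g' = -0.851 → V/F = 0.721
Converged at V/F = 0.721.
Compositions from xᵢ = zᵢ/(1+V/F(Kᵢ−1)), yᵢ = Kᵢxᵢ:
  1: x = 0.099, y = 0.370
  2: x = 0.065, y = 0.162
  3: x = 0.214, y = 0.260
  4: x = 0.622, y = 0.209

y_1 = 0.370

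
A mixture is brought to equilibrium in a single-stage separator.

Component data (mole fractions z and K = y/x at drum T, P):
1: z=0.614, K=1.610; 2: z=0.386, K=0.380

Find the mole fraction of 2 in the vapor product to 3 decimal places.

y_2 = 0.188

Iterate (Newton) starting at ψ = 0.44:
  ψ = 0.440: g = -0.0338, g' = -0.423 → ψ = 0.360
  ψ = 0.360: g = -0.0010, g' = -0.399 → ψ = 0.358
Converged at ψ = 0.358.
Compositions from xᵢ = zᵢ/(1+ψ(Kᵢ−1)), yᵢ = Kᵢxᵢ:
  1: x = 0.504, y = 0.812
  2: x = 0.496, y = 0.188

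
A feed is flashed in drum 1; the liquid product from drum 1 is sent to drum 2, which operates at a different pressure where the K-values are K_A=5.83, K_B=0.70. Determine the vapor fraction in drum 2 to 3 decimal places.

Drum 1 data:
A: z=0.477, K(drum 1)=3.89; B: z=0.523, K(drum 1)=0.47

Drum 1:
Rachford–Rice: g(ψ₁) = Σ zᵢ(Kᵢ−1)/(1+ψ₁(Kᵢ−1)) = 0.
Check two-phase: ΣzᵢKᵢ = 2.101 > 1 and Σzᵢ/Kᵢ = 1.235 > 1, so g(0) = 1.101 > 0 and g(1) = -0.235 < 0.
Binary case is linear: z₁(K₁−1)(1+ψ₁(K₂−1)) + z₂(K₂−1)(1+ψ₁(K₁−1)) = 0
⇒ ψ₁ = [z₁(K₁−1)+z₂(K₂−1)] / [−(K₁−1)(K₂−1)] = 1.1013/1.5317 = 0.719
Drum-1 compositions:
  A: x = 0.155, y = 0.603
  B: x = 0.845, y = 0.397
Drum-2 feed = drum-1 liquid: z₂ = (0.1550, 0.8450).
Drum 2:
Material balance + equilibrium reduce to Σ zᵢ(Kᵢ−1)/(1+ψ₂(Kᵢ−1)) = 0.
Check two-phase: ΣzᵢKᵢ = 1.495 > 1 and Σzᵢ/Kᵢ = 1.234 > 1, so g(0) = 0.495 > 0 and g(1) = -0.234 < 0.
Binary case is linear: z₁(K₁−1)(1+ψ₂(K₂−1)) + z₂(K₂−1)(1+ψ₂(K₁−1)) = 0
⇒ ψ₂ = [z₁(K₁−1)+z₂(K₂−1)] / [−(K₁−1)(K₂−1)] = 0.4950/1.4490 = 0.342
  A: x = 0.058, y = 0.341
  B: x = 0.942, y = 0.659

V/F (drum 2) = 0.342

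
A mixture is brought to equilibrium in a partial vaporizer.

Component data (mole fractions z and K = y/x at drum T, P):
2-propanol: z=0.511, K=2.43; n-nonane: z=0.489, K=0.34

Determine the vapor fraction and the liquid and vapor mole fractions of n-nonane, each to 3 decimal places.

Let ψ = V/F and solve Σ zᵢ(Kᵢ−1)/(1+ψ(Kᵢ−1)) = 0.
Check two-phase: ΣzᵢKᵢ = 1.408 > 1 and Σzᵢ/Kᵢ = 1.649 > 1, so g(0) = 0.408 > 0 and g(1) = -0.649 < 0.
Binary case is linear: z₁(K₁−1)(1+ψ(K₂−1)) + z₂(K₂−1)(1+ψ(K₁−1)) = 0
⇒ ψ = [z₁(K₁−1)+z₂(K₂−1)] / [−(K₁−1)(K₂−1)] = 0.4080/0.9438 = 0.432
Compositions from xᵢ = zᵢ/(1+ψ(Kᵢ−1)), yᵢ = Kᵢxᵢ:
  2-propanol: x = 0.316, y = 0.767
  n-nonane: x = 0.684, y = 0.233

ψ = 0.432, x_n-nonane = 0.684, y_n-nonane = 0.233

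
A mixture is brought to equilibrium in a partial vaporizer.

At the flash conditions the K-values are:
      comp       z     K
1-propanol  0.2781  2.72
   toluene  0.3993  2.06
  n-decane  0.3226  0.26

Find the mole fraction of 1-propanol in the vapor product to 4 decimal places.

y_1-propanol = 0.3525

Rachford–Rice: g(β) = Σ zᵢ(Kᵢ−1)/(1+β(Kᵢ−1)) = 0.
Check two-phase: ΣzᵢKᵢ = 1.6629 > 1 and Σzᵢ/Kᵢ = 1.5368 > 1, so g(0) = 0.6629 > 0 and g(1) = -0.5368 < 0.
Iterate (Newton) starting at β = 0.48:
  β = 0.4800: g = 0.17231, g' = -0.8688 → β = 0.6783
  β = 0.6783: g = -0.01234, g' = -1.0393 → β = 0.6664
  β = 0.6664: g = -0.00011, g' = -1.0204 → β = 0.6663
Converged at β = 0.6663.
Compositions from xᵢ = zᵢ/(1+β(Kᵢ−1)), yᵢ = Kᵢxᵢ:
  1-propanol: x = 0.1296, y = 0.3525
  toluene: x = 0.2340, y = 0.4821
  n-decane: x = 0.6364, y = 0.1655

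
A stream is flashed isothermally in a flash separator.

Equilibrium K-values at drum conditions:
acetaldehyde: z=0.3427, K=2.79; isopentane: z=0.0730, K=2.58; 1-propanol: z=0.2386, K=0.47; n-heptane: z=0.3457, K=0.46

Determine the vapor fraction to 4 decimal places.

ψ = 0.4421

Rachford–Rice: g(ψ) = Σ zᵢ(Kᵢ−1)/(1+ψ(Kᵢ−1)) = 0.
Check two-phase: ΣzᵢKᵢ = 1.4156 > 1 and Σzᵢ/Kᵢ = 1.4103 > 1, so g(0) = 0.4156 > 0 and g(1) = -0.4103 < 0.
Iterate (Newton) starting at ψ = 0.5:
  ψ = 0.5000: g = -0.03963, g' = -0.6759 → ψ = 0.4414
  ψ = 0.4414: g = 0.00048, g' = -0.6939 → ψ = 0.4421
Converged at ψ = 0.4421.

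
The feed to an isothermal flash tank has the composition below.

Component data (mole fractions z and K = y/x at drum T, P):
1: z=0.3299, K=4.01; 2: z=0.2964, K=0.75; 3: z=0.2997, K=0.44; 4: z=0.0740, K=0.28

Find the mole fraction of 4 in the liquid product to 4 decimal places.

x_4 = 0.1149

Let ψ = V/F and solve Σ zᵢ(Kᵢ−1)/(1+ψ(Kᵢ−1)) = 0.
Check two-phase: ΣzᵢKᵢ = 1.6978 > 1 and Σzᵢ/Kᵢ = 1.4229 > 1, so g(0) = 0.6978 > 0 and g(1) = -0.4229 < 0.
Newton iteration, ψ⁰ = 0.47:
  ψ = 0.4700: g = 0.01895, g' = -0.7972 → ψ = 0.4938
  ψ = 0.4938: g = 0.00022, g' = -0.7796 → ψ = 0.4940
Converged at ψ = 0.4940.
Compositions from xᵢ = zᵢ/(1+ψ(Kᵢ−1)), yᵢ = Kᵢxᵢ:
  1: x = 0.1326, y = 0.5319
  2: x = 0.3382, y = 0.2536
  3: x = 0.4143, y = 0.1823
  4: x = 0.1149, y = 0.0322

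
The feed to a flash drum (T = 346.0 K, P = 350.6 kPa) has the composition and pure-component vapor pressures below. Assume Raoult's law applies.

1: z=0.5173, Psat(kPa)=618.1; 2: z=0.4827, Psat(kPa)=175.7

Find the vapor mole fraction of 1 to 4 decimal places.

Raoult's law: Kᵢ = Pᵢˢᵃᵗ/P = Pᵢˢᵃᵗ/350.6.
  K_1 = 618.1/350.6 = 1.762978, K_2 = 175.7/350.6 = 0.501141
Rachford–Rice: g(β) = Σ zᵢ(Kᵢ−1)/(1+β(Kᵢ−1)) = 0.
Feasibility: ΣzᵢKᵢ = 1.1539, Σzᵢ/Kᵢ = 1.2566 — both > 1, two phases present.
Newton–Raphson from β = 0.36:
  β = 0.3600: g = 0.01613, g' = -0.3638 → β = 0.4043
Converged at β = 0.4043.
Compositions from xᵢ = zᵢ/(1+β(Kᵢ−1)), yᵢ = Kᵢxᵢ:
  1: x = 0.3953, y = 0.6970
  2: x = 0.6047, y = 0.3030

y_1 = 0.6970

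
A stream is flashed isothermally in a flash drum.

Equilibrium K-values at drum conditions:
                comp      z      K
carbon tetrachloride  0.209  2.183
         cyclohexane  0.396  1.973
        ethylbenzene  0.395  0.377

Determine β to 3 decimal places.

β = 0.592

Material balance + equilibrium reduce to Σ zᵢ(Kᵢ−1)/(1+β(Kᵢ−1)) = 0.
g(0) = ΣzᵢKᵢ − 1 = 0.386 and g(1) = 1 − Σzᵢ/Kᵢ = -0.344, so a root lies in (0, 1).
Iterate (Newton) starting at β = 0.5:
  β = 0.500: g = 0.0571, g' = -0.609 → β = 0.594
  β = 0.594: g = -0.0012, g' = -0.638 → β = 0.592
Converged at β = 0.592.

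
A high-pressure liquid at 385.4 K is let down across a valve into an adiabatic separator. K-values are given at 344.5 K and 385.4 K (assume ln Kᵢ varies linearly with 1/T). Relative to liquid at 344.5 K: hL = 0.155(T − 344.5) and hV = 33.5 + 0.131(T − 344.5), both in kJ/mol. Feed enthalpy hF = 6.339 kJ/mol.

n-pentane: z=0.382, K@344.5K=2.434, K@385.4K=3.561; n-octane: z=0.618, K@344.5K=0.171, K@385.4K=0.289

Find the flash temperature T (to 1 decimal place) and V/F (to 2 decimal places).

Adiabatic flash: solve Rachford–Rice at each trial T, then check hF = ψ·hV(T) + (1−ψ)·hL(T).
  T = 344.5 K: K = (2.434, 0.171), RR gives ψ = 0.030, H_out = 0.999 kJ/mol
  T = 385.4 K: K = (3.561, 0.289), RR gives ψ = 0.296, H_out = 15.964 kJ/mol
  T = 364.9 K: K = (2.974, 0.225), RR gives ψ = 0.180, H_out = 9.109 kJ/mol
  T = 354.7 K: K = (2.698, 0.197), RR gives ψ = 0.112, H_out = 5.303 kJ/mol
  T = 359.8 K: K = (2.835, 0.211), RR gives ψ = 0.147, H_out = 7.254 kJ/mol
  T = 357.2 K: K = (2.765, 0.204), RR gives ψ = 0.130, H_out = 6.273 kJ/mol
  T = 358.5 K: K = (2.800, 0.207), RR gives ψ = 0.139, H_out = 6.767 kJ/mol
Linear interpolation between T = 357.2 (H_out = 6.273) and T = 358.5 (H_out = 6.767) on hF = 6.339 gives T ≈ 357.4 K, at which ψ = 0.13.

T = 357.4 K, V/F = 0.13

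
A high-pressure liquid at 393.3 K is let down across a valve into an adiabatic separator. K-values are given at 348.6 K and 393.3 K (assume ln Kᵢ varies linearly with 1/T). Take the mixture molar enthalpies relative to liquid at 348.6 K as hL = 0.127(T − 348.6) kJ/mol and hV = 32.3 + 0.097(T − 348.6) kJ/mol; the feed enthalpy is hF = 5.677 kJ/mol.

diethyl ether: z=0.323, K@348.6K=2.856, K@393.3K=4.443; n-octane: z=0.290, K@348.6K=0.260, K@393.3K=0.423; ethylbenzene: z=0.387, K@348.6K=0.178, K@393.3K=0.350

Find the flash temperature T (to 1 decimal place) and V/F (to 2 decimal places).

Adiabatic flash: solve Rachford–Rice at each trial T, then check hF = ψ·hV(T) + (1−ψ)·hL(T).
  T = 348.6 K: K = (2.856, 0.260, 0.178), RR gives ψ = 0.046, H_out = 1.476 kJ/mol
  T = 393.3 K: K = (4.443, 0.423, 0.350), RR gives ψ = 0.325, H_out = 15.737 kJ/mol
  T = 371.0 K: K = (3.612, 0.337, 0.255), RR gives ψ = 0.195, H_out = 9.026 kJ/mol
  T = 359.8 K: K = (3.223, 0.297, 0.214), RR gives ψ = 0.126, H_out = 5.446 kJ/mol
  T = 365.4 K: K = (3.415, 0.317, 0.234), RR gives ψ = 0.162, H_out = 7.271 kJ/mol
  T = 362.6 K: K = (3.319, 0.307, 0.224), RR gives ψ = 0.144, H_out = 6.369 kJ/mol
  T = 361.2 K: K = (3.271, 0.302, 0.219), RR gives ψ = 0.135, H_out = 5.910 kJ/mol
Linear interpolation between T = 359.8 (H_out = 5.446) and T = 361.2 (H_out = 5.910) on hF = 5.677 gives T ≈ 360.5 K, at which ψ = 0.13.

T = 360.5 K, V/F = 0.13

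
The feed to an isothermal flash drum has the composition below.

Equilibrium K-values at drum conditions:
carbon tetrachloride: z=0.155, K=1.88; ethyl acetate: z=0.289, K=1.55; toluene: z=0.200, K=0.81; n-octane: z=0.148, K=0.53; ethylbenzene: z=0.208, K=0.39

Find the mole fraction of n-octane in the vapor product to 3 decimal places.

Rachford–Rice: g(ψ) = Σ zᵢ(Kᵢ−1)/(1+ψ(Kᵢ−1)) = 0.
g(0) = ΣzᵢKᵢ − 1 = 0.061 and g(1) = 1 − Σzᵢ/Kᵢ = -0.328, so a root lies in (0, 1).
Newton iteration, ψ⁰ = 0.42:
  ψ = 0.420: g = -0.0698, g' = -0.321 → ψ = 0.202
  ψ = 0.202: g = -0.0023, g' = -0.306 → ψ = 0.195
Converged at ψ = 0.195.
Compositions from xᵢ = zᵢ/(1+ψ(Kᵢ−1)), yᵢ = Kᵢxᵢ:
  carbon tetrachloride: x = 0.132, y = 0.249
  ethyl acetate: x = 0.261, y = 0.405
  toluene: x = 0.208, y = 0.168
  n-octane: x = 0.163, y = 0.086
  ethylbenzene: x = 0.236, y = 0.092

y_n-octane = 0.086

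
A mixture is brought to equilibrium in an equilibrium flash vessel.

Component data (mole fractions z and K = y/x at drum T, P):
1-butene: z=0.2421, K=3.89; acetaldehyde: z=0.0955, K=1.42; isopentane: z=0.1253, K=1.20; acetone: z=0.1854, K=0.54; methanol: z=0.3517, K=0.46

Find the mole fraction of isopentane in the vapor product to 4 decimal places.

y_isopentane = 0.1378

Rachford–Rice: g(ψ) = Σ zᵢ(Kᵢ−1)/(1+ψ(Kᵢ−1)) = 0.
Check two-phase: ΣzᵢKᵢ = 1.4896 > 1 and Σzᵢ/Kᵢ = 1.3418 > 1, so g(0) = 0.4896 > 0 and g(1) = -0.3418 < 0.
Iterate (Newton) starting at ψ = 0.34:
  ψ = 0.3400: g = 0.07774, g' = -0.7407 → ψ = 0.4450
  ψ = 0.4450: g = 0.00567, g' = -0.6429 → ψ = 0.4538
Converged at ψ = 0.4538.
Compositions from xᵢ = zᵢ/(1+ψ(Kᵢ−1)), yᵢ = Kᵢxᵢ:
  1-butene: x = 0.1047, y = 0.4074
  acetaldehyde: x = 0.0802, y = 0.1139
  isopentane: x = 0.1149, y = 0.1378
  acetone: x = 0.2343, y = 0.1265
  methanol: x = 0.4659, y = 0.2143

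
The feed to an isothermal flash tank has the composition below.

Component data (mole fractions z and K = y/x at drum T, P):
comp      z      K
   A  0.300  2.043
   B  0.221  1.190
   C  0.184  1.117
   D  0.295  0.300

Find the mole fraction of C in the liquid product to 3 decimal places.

Let β = V/F and solve Σ zᵢ(Kᵢ−1)/(1+β(Kᵢ−1)) = 0.
Feasibility: ΣzᵢKᵢ = 1.170, Σzᵢ/Kᵢ = 1.481 — both > 1, two phases present.
Iterate (Newton) starting at β = 0.5:
  β = 0.500: g = -0.0534, g' = -0.492 → β = 0.392
  β = 0.392: g = -0.0026, g' = -0.448 → β = 0.386
Converged at β = 0.386.
Compositions from xᵢ = zᵢ/(1+β(Kᵢ−1)), yᵢ = Kᵢxᵢ:
  A: x = 0.214, y = 0.437
  B: x = 0.206, y = 0.245
  C: x = 0.176, y = 0.197
  D: x = 0.404, y = 0.121

x_C = 0.176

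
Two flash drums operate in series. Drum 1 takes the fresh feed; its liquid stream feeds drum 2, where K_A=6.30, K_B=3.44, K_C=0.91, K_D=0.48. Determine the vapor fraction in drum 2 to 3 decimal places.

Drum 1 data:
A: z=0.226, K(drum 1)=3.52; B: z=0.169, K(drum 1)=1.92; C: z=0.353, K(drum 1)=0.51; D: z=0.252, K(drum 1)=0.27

V/F (drum 2) = 0.611

Drum 1:
Let ψ₁ = V/F and solve Σ zᵢ(Kᵢ−1)/(1+ψ₁(Kᵢ−1)) = 0.
g(0) = ΣzᵢKᵢ − 1 = 0.368 and g(1) = 1 − Σzᵢ/Kᵢ = -0.778, so a root lies in (0, 1).
Newton–Raphson from ψ₁ = 0.69:
  ψ₁ = 0.690: g = -0.3289, g' = -0.984 → ψ₁ = 0.356
  ψ₁ = 0.356: g = -0.0404, g' = -0.850 → ψ₁ = 0.308
  ψ₁ = 0.308: g = 0.0007, g' = -0.883 → ψ₁ = 0.309
Converged at ψ₁ = 0.309.
Drum-1 compositions:
  A: x = 0.127, y = 0.447
  B: x = 0.132, y = 0.253
  C: x = 0.416, y = 0.212
  D: x = 0.325, y = 0.088
Drum-2 feed = drum-1 liquid: z₂ = (0.1271, 0.1316, 0.4160, 0.3254).
Drum 2:
Material balance + equilibrium reduce to Σ zᵢ(Kᵢ−1)/(1+ψ₂(Kᵢ−1)) = 0.
g(0) = ΣzᵢKᵢ − 1 = 0.788 and g(1) = 1 − Σzᵢ/Kᵢ = -0.193, so a root lies in (0, 1).
Newton iteration, ψ₂⁰ = 0.38:
  ψ₂ = 0.380: g = 0.1405, g' = -0.744 → ψ₂ = 0.569
  ψ₂ = 0.569: g = 0.0226, g' = -0.540 → ψ₂ = 0.611
Converged at ψ₂ = 0.611.
  A: x = 0.030, y = 0.189
  B: x = 0.053, y = 0.182
  C: x = 0.440, y = 0.401
  D: x = 0.477, y = 0.229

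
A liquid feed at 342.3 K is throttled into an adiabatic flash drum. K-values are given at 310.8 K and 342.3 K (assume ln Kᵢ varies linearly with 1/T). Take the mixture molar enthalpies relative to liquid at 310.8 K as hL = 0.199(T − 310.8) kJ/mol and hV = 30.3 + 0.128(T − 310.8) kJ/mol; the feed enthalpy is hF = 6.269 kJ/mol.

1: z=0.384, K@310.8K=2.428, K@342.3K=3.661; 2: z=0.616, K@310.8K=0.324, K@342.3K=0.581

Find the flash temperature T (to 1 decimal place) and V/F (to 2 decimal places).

Adiabatic flash: solve Rachford–Rice at each trial T, then check hF = ψ·hV(T) + (1−ψ)·hL(T).
  T = 310.8 K: K = (2.428, 0.324), RR gives ψ = 0.137, H_out = 4.141 kJ/mol
  T = 342.3 K: K = (3.661, 0.581), RR gives ψ = 0.685, H_out = 25.491 kJ/mol
  T = 326.6 K: K = (3.013, 0.440), RR gives ψ = 0.380, H_out = 14.239 kJ/mol
  T = 318.7 K: K = (2.712, 0.379), RR gives ψ = 0.259, H_out = 9.267 kJ/mol
  T = 314.8 K: K = (2.570, 0.351), RR gives ψ = 0.199, H_out = 6.782 kJ/mol
  T = 312.8 K: K = (2.498, 0.337), RR gives ψ = 0.168, H_out = 5.477 kJ/mol
Linear interpolation between T = 312.8 (H_out = 5.477) and T = 314.8 (H_out = 6.782) on hF = 6.269 gives T ≈ 314.0 K, at which ψ = 0.19.

T = 314.0 K, V/F = 0.19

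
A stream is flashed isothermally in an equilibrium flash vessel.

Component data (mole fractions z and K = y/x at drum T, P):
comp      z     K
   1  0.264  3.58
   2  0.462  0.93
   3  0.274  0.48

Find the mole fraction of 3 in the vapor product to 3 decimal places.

y_3 = 0.201

Let ψ = V/F and solve Σ zᵢ(Kᵢ−1)/(1+ψ(Kᵢ−1)) = 0.
Feasibility: ΣzᵢKᵢ = 1.506, Σzᵢ/Kᵢ = 1.141 — both > 1, two phases present.
Iterate (Newton) starting at ψ = 0.49:
  ψ = 0.490: g = 0.0761, g' = -0.479 → ψ = 0.649
  ψ = 0.649: g = 0.0057, g' = -0.417 → ψ = 0.663
Converged at ψ = 0.663.
Compositions from xᵢ = zᵢ/(1+ψ(Kᵢ−1)), yᵢ = Kᵢxᵢ:
  1: x = 0.097, y = 0.349
  2: x = 0.484, y = 0.451
  3: x = 0.418, y = 0.201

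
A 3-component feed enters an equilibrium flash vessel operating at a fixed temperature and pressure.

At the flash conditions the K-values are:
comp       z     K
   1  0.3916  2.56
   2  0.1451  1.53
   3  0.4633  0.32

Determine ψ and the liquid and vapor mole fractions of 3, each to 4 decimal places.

ψ = 0.4087, x_3 = 0.6416, y_3 = 0.2053

Rachford–Rice: g(ψ) = Σ zᵢ(Kᵢ−1)/(1+ψ(Kᵢ−1)) = 0.
Feasibility: ΣzᵢKᵢ = 1.3728, Σzᵢ/Kᵢ = 1.6956 — both > 1, two phases present.
Newton–Raphson from ψ = 0.31:
  ψ = 0.3100: g = 0.07862, g' = -0.8070 → ψ = 0.4074
  ψ = 0.4074: g = 0.00097, g' = -0.7937 → ψ = 0.4087
Converged at ψ = 0.4087.
Compositions from xᵢ = zᵢ/(1+ψ(Kᵢ−1)), yᵢ = Kᵢxᵢ:
  1: x = 0.2391, y = 0.6122
  2: x = 0.1193, y = 0.1825
  3: x = 0.6416, y = 0.2053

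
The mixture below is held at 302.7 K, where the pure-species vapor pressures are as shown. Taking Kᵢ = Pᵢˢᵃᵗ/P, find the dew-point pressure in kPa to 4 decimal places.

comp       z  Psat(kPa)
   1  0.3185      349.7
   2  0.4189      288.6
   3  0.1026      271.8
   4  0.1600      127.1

Pdew = 250.0872 kPa

At the dew point ψ → 1, so Σzᵢ/Kᵢ = 1 with Kᵢ = Pᵢˢᵃᵗ/P ⇒ 1/P = Σzᵢ/Pᵢˢᵃᵗ.
1/P = 0.3185/349.7 + 0.4189/288.6 + 0.1026/271.8 + 0.1600/127.1 = 0.0039986 ⇒ P = 250.0872 kPa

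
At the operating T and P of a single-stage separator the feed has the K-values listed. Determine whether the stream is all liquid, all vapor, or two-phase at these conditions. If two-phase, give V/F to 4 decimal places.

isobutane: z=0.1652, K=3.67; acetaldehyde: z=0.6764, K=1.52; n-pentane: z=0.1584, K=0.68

ΣzᵢKᵢ = 1.7421; Σzᵢ/Kᵢ = 0.7230.
Since Σzᵢ/Kᵢ < 1 the mixture is above its dew point — single vapor phase.

all vapor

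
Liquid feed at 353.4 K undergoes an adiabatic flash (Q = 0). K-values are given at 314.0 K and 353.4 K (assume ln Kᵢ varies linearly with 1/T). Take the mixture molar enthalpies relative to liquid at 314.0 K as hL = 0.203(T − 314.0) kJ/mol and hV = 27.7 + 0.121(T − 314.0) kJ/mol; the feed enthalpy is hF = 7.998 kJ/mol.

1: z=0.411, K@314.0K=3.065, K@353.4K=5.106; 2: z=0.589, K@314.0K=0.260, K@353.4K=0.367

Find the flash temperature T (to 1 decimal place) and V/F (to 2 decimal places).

Adiabatic flash: solve Rachford–Rice at each trial T, then check hF = ψ·hV(T) + (1−ψ)·hL(T).
  T = 314.0 K: K = (3.065, 0.260), RR gives ψ = 0.270, H_out = 7.484 kJ/mol
  T = 353.4 K: K = (5.106, 0.367), RR gives ψ = 0.506, H_out = 20.376 kJ/mol
  T = 333.7 K: K = (4.016, 0.312), RR gives ψ = 0.402, H_out = 14.489 kJ/mol
  T = 323.9 K: K = (3.525, 0.286), RR gives ψ = 0.342, H_out = 11.211 kJ/mol
  T = 318.9 K: K = (3.288, 0.273), RR gives ψ = 0.308, H_out = 9.394 kJ/mol
  T = 316.4 K: K = (3.173, 0.266), RR gives ψ = 0.289, H_out = 8.437 kJ/mol
Linear interpolation between T = 314.0 (H_out = 7.484) and T = 316.4 (H_out = 8.437) on hF = 7.998 gives T ≈ 315.3 K, at which ψ = 0.28.

T = 315.3 K, V/F = 0.28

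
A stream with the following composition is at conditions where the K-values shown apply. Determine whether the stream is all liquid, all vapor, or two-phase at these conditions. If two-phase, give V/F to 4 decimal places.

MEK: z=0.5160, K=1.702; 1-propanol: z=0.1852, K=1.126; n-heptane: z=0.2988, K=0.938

all vapor

ΣzᵢKᵢ = 1.3670; Σzᵢ/Kᵢ = 0.7862.
Since Σzᵢ/Kᵢ < 1 the mixture is above its dew point — single vapor phase.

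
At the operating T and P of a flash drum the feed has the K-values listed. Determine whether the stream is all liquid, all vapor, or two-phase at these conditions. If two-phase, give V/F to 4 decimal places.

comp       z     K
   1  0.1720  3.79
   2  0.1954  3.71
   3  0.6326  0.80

all vapor

ΣzᵢKᵢ = 1.8829; Σzᵢ/Kᵢ = 0.8888.
Since Σzᵢ/Kᵢ < 1 the mixture is above its dew point — single vapor phase.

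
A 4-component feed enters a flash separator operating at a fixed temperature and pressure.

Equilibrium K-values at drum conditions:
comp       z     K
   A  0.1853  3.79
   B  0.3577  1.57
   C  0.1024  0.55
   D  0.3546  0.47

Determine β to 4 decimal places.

β = 0.6127

Let β = V/F and solve Σ zᵢ(Kᵢ−1)/(1+β(Kᵢ−1)) = 0.
Feasibility: ΣzᵢKᵢ = 1.4869, Σzᵢ/Kᵢ = 1.2174 — both > 1, two phases present.
Iterate (Newton) starting at β = 0.43:
  β = 0.4300: g = 0.09823, g' = -0.5720 → β = 0.6017
  β = 0.6017: g = 0.00568, g' = -0.5192 → β = 0.6127
Converged at β = 0.6127.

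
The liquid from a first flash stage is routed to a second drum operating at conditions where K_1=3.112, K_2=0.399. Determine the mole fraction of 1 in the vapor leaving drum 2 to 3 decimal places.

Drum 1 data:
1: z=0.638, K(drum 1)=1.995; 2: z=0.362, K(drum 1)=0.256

y_1 (drum 2) = 0.689

Drum 1:
Let ψ₁ = V/F and solve Σ zᵢ(Kᵢ−1)/(1+ψ₁(Kᵢ−1)) = 0.
Feasibility: ΣzᵢKᵢ = 1.365, Σzᵢ/Kᵢ = 1.734 — both > 1, two phases present.
Binary case is linear: z₁(K₁−1)(1+ψ₁(K₂−1)) + z₂(K₂−1)(1+ψ₁(K₁−1)) = 0
⇒ ψ₁ = [z₁(K₁−1)+z₂(K₂−1)] / [−(K₁−1)(K₂−1)] = 0.3655/0.7403 = 0.494
Drum-1 compositions:
  1: x = 0.428, y = 0.854
  2: x = 0.572, y = 0.146
Drum-2 feed = drum-1 liquid: z₂ = (0.4278, 0.5722).
Drum 2:
Rachford–Rice: g(ψ₂) = Σ zᵢ(Kᵢ−1)/(1+ψ₂(Kᵢ−1)) = 0.
Feasibility: ΣzᵢKᵢ = 1.560, Σzᵢ/Kᵢ = 1.571 — both > 1, two phases present.
Binary case is linear: z₁(K₁−1)(1+ψ₂(K₂−1)) + z₂(K₂−1)(1+ψ₂(K₁−1)) = 0
⇒ ψ₂ = [z₁(K₁−1)+z₂(K₂−1)] / [−(K₁−1)(K₂−1)] = 0.5597/1.2693 = 0.441
  1: x = 0.222, y = 0.689
  2: x = 0.778, y = 0.311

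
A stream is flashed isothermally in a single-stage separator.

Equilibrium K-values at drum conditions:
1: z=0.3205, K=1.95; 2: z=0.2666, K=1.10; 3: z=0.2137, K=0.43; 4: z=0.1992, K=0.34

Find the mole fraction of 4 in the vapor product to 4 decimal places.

y_4 = 0.0770

Rachford–Rice: g(ψ) = Σ zᵢ(Kᵢ−1)/(1+ψ(Kᵢ−1)) = 0.
Check two-phase: ΣzᵢKᵢ = 1.0779 > 1 and Σzᵢ/Kᵢ = 1.4896 > 1, so g(0) = 0.0779 > 0 and g(1) = -0.4896 < 0.
Iterate (Newton) starting at ψ = 0.36:
  ψ = 0.3600: g = -0.07309, g' = -0.4223 → ψ = 0.1869
  ψ = 0.1869: g = -0.00158, g' = -0.4111 → ψ = 0.1831
Converged at ψ = 0.1831.
Compositions from xᵢ = zᵢ/(1+ψ(Kᵢ−1)), yᵢ = Kᵢxᵢ:
  1: x = 0.2730, y = 0.5324
  2: x = 0.2618, y = 0.2880
  3: x = 0.2386, y = 0.1026
  4: x = 0.2266, y = 0.0770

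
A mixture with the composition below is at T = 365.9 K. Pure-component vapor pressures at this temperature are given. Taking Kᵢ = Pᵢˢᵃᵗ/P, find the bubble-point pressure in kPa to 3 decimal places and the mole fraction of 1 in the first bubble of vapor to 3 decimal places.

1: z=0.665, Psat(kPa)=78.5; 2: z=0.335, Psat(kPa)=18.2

At the bubble point ψ → 0, so ΣzᵢKᵢ = 1 with Kᵢ = Pᵢˢᵃᵗ/P ⇒ P = ΣzᵢPᵢˢᵃᵗ.
P = 0.665·78.5 + 0.335·18.2 = 58.300 kPa
yᵢ = zᵢPᵢˢᵃᵗ/P ⇒ y_1 = 0.665·78.5/58.300 = 0.895

Pbub = 58.300 kPa, y_1 = 0.895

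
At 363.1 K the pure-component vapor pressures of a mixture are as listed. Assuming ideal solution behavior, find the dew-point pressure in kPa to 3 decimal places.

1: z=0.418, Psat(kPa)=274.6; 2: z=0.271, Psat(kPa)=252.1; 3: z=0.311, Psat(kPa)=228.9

At the dew point ψ → 1, so Σzᵢ/Kᵢ = 1 with Kᵢ = Pᵢˢᵃᵗ/P ⇒ 1/P = Σzᵢ/Pᵢˢᵃᵗ.
1/P = 0.418/274.6 + 0.271/252.1 + 0.311/228.9 = 0.003956 ⇒ P = 252.790 kPa

Pdew = 252.790 kPa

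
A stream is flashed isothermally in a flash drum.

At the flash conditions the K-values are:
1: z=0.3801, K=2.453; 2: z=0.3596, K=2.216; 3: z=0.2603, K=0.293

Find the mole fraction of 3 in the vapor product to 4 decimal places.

Newton iteration, ψ⁰ = 0.46:
  ψ = 0.4600: g = 0.33872, g' = -0.7927 → ψ = 0.8873
  ψ = 0.8873: g = -0.04221, g' = -1.2129 → ψ = 0.8525
  ψ = 0.8525: g = -0.00181, g' = -1.1126 → ψ = 0.8509
Converged at ψ = 0.8509.
Compositions from xᵢ = zᵢ/(1+ψ(Kᵢ−1)), yᵢ = Kᵢxᵢ:
  1: x = 0.1700, y = 0.4169
  2: x = 0.1767, y = 0.3917
  3: x = 0.6533, y = 0.1914

y_3 = 0.1914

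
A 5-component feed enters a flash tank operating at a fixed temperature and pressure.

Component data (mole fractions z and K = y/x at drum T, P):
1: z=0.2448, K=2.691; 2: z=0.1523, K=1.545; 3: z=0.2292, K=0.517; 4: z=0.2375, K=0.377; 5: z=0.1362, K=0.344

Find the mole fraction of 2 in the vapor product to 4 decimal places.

Iterate (Newton) starting at ψ = 0.37:
  ψ = 0.3700: g = -0.12135, g' = -0.6334 → ψ = 0.1784
  ψ = 0.1784: g = 0.00487, g' = -0.7066 → ψ = 0.1853
Converged at ψ = 0.1853.
Compositions from xᵢ = zᵢ/(1+ψ(Kᵢ−1)), yᵢ = Kᵢxᵢ:
  1: x = 0.1864, y = 0.5016
  2: x = 0.1383, y = 0.2137
  3: x = 0.2517, y = 0.1301
  4: x = 0.2685, y = 0.1012
  5: x = 0.1550, y = 0.0533

y_2 = 0.2137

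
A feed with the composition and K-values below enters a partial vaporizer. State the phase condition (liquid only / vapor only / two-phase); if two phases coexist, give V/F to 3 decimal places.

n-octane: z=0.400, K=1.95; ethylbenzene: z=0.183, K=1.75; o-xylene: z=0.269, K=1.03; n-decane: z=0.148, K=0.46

vapor only

ΣzᵢKᵢ = 1.445; Σzᵢ/Kᵢ = 0.893.
Since Σzᵢ/Kᵢ < 1 the mixture is above its dew point — single vapor phase.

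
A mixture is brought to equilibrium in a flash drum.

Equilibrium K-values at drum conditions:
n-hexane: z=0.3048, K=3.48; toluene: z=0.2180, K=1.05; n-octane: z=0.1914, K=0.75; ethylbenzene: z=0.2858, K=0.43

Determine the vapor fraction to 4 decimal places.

Rachford–Rice: g(ψ) = Σ zᵢ(Kᵢ−1)/(1+ψ(Kᵢ−1)) = 0.
g(0) = ΣzᵢKᵢ − 1 = 0.5560 and g(1) = 1 − Σzᵢ/Kᵢ = -0.2151, so a root lies in (0, 1).
Newton iteration, ψ⁰ = 0.5:
  ψ = 0.5000: g = 0.06557, g' = -0.5714 → ψ = 0.6147
  ψ = 0.6147: g = 0.00267, g' = -0.5314 → ψ = 0.6198
Converged at ψ = 0.6198.

ψ = 0.6198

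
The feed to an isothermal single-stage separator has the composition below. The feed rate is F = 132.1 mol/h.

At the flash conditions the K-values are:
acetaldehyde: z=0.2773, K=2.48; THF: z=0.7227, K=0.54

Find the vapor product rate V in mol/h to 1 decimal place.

Material balance + equilibrium reduce to Σ zᵢ(Kᵢ−1)/(1+ψ(Kᵢ−1)) = 0.
g(0) = ΣzᵢKᵢ − 1 = 0.0780 and g(1) = 1 − Σzᵢ/Kᵢ = -0.4501, so a root lies in (0, 1).
Binary case is linear: z₁(K₁−1)(1+ψ(K₂−1)) + z₂(K₂−1)(1+ψ(K₁−1)) = 0
⇒ ψ = [z₁(K₁−1)+z₂(K₂−1)] / [−(K₁−1)(K₂−1)] = 0.07796/0.68080 = 0.1145
Then V = ψ·F = 0.1145·132.1 = 15.1 mol/h and L = F − V = 117.0 mol/h.

V = 15.1 mol/h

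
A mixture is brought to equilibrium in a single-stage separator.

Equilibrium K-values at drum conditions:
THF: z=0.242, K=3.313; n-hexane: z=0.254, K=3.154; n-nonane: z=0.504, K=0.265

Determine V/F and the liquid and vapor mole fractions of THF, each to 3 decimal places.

Rachford–Rice: g(V/F) = Σ zᵢ(Kᵢ−1)/(1+V/F(Kᵢ−1)) = 0.
Feasibility: ΣzᵢKᵢ = 1.736, Σzᵢ/Kᵢ = 2.055 — both > 1, two phases present.
Newton iteration, V/F⁰ = 0.54:
  V/F = 0.540: g = -0.1124, g' = -1.256 → V/F = 0.451
  V/F = 0.451: g = -0.0021, g' = -1.223 → V/F = 0.449
Converged at V/F = 0.449.
Compositions from xᵢ = zᵢ/(1+V/F(Kᵢ−1)), yᵢ = Kᵢxᵢ:
  THF: x = 0.119, y = 0.393
  n-hexane: x = 0.129, y = 0.407
  n-nonane: x = 0.752, y = 0.199

V/F = 0.449, x_THF = 0.119, y_THF = 0.393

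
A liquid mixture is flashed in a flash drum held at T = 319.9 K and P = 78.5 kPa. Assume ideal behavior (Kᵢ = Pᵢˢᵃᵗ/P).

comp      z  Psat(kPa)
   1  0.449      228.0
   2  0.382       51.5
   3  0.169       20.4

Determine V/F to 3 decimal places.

V/F = 0.612

Raoult's law: Kᵢ = Pᵢˢᵃᵗ/P = Pᵢˢᵃᵗ/78.5.
  K_1 = 228.0/78.5 = 2.90446, K_2 = 51.5/78.5 = 0.65605, K_3 = 20.4/78.5 = 0.25987
Newton–Raphson from V/F = 0.59:
  V/F = 0.590: g = 0.0158, g' = -0.724 → V/F = 0.612
Converged at V/F = 0.612.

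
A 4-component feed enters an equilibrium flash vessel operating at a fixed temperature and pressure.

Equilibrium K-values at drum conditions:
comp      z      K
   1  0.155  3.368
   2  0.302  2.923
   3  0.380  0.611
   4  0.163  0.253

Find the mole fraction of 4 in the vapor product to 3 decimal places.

Rachford–Rice: g(ψ) = Σ zᵢ(Kᵢ−1)/(1+ψ(Kᵢ−1)) = 0.
g(0) = ΣzᵢKᵢ − 1 = 0.678 and g(1) = 1 − Σzᵢ/Kᵢ = -0.416, so a root lies in (0, 1).
Newton iteration, ψ⁰ = 0.5:
  ψ = 0.500: g = 0.0863, g' = -0.793 → ψ = 0.609
  ψ = 0.609: g = 0.0008, g' = -0.787 → ψ = 0.610
Converged at ψ = 0.610.
Compositions from xᵢ = zᵢ/(1+ψ(Kᵢ−1)), yᵢ = Kᵢxᵢ:
  1: x = 0.063, y = 0.214
  2: x = 0.139, y = 0.406
  3: x = 0.498, y = 0.304
  4: x = 0.299, y = 0.076

y_4 = 0.076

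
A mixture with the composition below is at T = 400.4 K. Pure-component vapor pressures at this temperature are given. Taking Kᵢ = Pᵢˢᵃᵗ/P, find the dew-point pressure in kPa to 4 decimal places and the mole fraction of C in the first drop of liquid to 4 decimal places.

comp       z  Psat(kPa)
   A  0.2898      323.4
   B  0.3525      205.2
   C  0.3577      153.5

Pdew = 202.2558 kPa, x_C = 0.4713

At the dew point ψ → 1, so Σzᵢ/Kᵢ = 1 with Kᵢ = Pᵢˢᵃᵗ/P ⇒ 1/P = Σzᵢ/Pᵢˢᵃᵗ.
1/P = 0.2898/323.4 + 0.3525/205.2 + 0.3577/153.5 = 0.0049442 ⇒ P = 202.2558 kPa
xᵢ = zᵢP/Pᵢˢᵃᵗ ⇒ x_C = 0.3577·202.2558/153.5 = 0.4713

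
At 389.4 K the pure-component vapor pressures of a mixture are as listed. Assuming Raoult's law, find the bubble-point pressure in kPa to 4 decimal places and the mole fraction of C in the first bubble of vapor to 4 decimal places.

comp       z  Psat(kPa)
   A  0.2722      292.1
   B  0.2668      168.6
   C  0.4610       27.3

At the bubble point ψ → 0, so ΣzᵢKᵢ = 1 with Kᵢ = Pᵢˢᵃᵗ/P ⇒ P = ΣzᵢPᵢˢᵃᵗ.
P = 0.2722·292.1 + 0.2668·168.6 + 0.4610·27.3 = 137.0774 kPa
yᵢ = zᵢPᵢˢᵃᵗ/P ⇒ y_C = 0.4610·27.3/137.0774 = 0.0918

Pbub = 137.0774 kPa, y_C = 0.0918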